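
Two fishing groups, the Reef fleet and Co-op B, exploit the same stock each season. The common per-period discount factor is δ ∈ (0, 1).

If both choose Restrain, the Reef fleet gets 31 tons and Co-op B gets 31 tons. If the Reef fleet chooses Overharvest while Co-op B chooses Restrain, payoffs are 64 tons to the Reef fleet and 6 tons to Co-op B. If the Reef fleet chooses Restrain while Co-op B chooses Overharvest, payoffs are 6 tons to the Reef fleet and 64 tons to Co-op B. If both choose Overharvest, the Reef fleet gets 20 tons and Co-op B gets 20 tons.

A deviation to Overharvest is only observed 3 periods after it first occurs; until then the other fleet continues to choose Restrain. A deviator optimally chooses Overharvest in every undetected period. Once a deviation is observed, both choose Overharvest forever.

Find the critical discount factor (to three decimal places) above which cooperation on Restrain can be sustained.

0.909

The best deviation is to choose Overharvest for all 3 undetected periods, earning 64 each, then 20 forever once detected.
Deviation value: 64(1−δ^3)/(1−δ) + 20δ^3/(1−δ); cooperation value: 31/(1−δ).
IC: 31 ≥ 64(1−δ^3) + 20δ^3 = 64 − 44δ^3.
So δ^3 ≥ 33/44 = 3/4, giving δ ≥ (3/4)^(1/3) ≈ 0.909.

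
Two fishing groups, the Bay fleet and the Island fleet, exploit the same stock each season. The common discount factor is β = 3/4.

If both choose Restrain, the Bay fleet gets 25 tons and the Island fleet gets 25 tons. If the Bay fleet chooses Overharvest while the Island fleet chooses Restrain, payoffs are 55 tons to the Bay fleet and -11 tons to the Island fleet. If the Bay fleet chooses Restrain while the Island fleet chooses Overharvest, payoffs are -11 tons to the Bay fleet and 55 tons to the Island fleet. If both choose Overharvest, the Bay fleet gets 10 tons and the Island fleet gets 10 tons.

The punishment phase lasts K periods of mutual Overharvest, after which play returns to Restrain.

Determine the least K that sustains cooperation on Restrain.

Need Σ_{k=1}^{K} β^k ≥ (55−25)/(25−10) = 2.0000 at β = 3/4.
At K = 3 the sum is 1.7344 < 2.0000; at K = 4 it is 2.0508 ≥ 2.0000.
So the minimum punishment length is K = 4.

4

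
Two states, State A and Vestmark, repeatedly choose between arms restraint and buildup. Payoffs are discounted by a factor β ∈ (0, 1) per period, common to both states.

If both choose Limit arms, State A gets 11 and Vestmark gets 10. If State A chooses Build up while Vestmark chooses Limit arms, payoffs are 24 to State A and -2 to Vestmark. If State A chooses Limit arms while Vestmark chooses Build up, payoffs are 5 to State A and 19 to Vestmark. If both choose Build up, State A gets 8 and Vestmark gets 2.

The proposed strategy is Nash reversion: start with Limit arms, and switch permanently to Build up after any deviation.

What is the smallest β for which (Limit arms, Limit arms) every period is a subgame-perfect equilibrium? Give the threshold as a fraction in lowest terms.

State A's threshold: (24−11)/(24−8) = 13/16.
Vestmark's threshold: (19−10)/(19−2) = 9/17.
13/16 > 9/17, so State A binds and β* = 13/16.

13/16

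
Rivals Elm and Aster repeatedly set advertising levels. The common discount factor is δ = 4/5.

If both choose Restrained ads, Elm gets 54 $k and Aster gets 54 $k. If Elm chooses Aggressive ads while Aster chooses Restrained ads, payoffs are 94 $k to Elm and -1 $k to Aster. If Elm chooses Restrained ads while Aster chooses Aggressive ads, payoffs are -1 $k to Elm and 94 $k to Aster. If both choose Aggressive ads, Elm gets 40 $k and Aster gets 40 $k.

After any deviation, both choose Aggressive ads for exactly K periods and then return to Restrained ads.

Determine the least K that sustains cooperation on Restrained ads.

6

Need Σ_{k=1}^{K} δ^k ≥ (94−54)/(54−40) = 2.8571 at δ = 4/5.
At K = 5 the sum is 2.6893 < 2.8571; at K = 6 it is 2.9514 ≥ 2.8571.
So the minimum punishment length is K = 6.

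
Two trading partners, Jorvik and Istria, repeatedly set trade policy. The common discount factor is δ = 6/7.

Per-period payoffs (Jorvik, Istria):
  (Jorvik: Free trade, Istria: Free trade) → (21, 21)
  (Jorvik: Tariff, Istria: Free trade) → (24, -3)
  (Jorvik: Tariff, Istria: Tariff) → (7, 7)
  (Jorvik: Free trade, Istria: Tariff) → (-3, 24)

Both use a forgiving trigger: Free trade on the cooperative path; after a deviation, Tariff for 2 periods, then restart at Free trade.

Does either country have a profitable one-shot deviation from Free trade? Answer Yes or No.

No

IC: δ+…+δ^2 ≥ (24−21)/(21−7) = 3/14.
At δ = 6/7: partial sum = 1.5918 ≥ 0.2143. Cooperation sustainable.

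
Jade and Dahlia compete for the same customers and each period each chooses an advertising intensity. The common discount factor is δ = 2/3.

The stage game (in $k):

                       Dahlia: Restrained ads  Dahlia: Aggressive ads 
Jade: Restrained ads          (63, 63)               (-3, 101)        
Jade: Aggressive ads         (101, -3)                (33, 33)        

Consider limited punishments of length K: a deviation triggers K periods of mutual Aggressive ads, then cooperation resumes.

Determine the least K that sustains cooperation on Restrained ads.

IC: δ(1−δ^K)/(1−δ) ≥ (101−63)/(63−33) = 19/15.
With δ = 2/3: need 1 − δ^K ≥ 19/15·(1−2/3)/(2/3), i.e. δ^K ≤ 0.3667.
Since (2/3)^2 = 0.4444 and (2/3)^3 = 0.2963, the smallest such K is 3.

3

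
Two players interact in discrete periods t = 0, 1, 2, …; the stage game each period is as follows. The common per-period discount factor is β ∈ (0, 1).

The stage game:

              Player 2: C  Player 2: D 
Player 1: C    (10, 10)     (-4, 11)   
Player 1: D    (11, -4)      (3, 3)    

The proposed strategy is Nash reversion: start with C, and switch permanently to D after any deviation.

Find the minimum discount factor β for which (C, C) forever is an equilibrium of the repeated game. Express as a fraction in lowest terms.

1/8

One-period gain from deviating is 11 − 10 = 1. The loss is 10 − 3 = 7 in every subsequent period, with present value 7·β/(1−β).
Deviation is unprofitable when 7·β/(1−β) ≥ 1, i.e. β/(1−β) ≥ 1/7.
Equivalently β ≥ 1/(1+7) = 1/8.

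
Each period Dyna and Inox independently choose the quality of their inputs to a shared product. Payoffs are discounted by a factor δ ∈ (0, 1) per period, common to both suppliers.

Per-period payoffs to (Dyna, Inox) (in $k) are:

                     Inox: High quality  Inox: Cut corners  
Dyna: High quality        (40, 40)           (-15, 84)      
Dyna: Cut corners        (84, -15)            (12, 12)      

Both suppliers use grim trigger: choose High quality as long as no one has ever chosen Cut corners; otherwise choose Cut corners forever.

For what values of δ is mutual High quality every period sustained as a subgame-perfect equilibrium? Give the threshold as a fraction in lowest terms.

11/18

40/(1−δ) ≥ 84 + 12δ/(1−δ)
40 ≥ 84 − 72δ
δ ≥ 44/72 = 11/18.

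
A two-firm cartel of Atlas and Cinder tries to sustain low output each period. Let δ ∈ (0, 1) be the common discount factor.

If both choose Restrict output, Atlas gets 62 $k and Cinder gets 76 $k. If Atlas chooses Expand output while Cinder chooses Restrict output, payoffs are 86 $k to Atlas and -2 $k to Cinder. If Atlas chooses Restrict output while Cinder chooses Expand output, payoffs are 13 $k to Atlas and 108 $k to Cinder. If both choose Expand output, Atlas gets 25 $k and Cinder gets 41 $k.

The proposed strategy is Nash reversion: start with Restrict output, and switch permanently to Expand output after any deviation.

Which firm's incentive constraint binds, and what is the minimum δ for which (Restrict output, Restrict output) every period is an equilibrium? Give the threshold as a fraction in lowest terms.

For Atlas: deviation gain 86−62 = 24, per-period punishment loss 62−25 = 37. IC gives δ ≥ 24/61.
For Cinder: gain 32, loss 35 per period, so δ ≥ 32/67.
The tighter constraint is Cinder's, so cooperation needs δ ≥ 32/67.

Cinder; δ ≥ 32/67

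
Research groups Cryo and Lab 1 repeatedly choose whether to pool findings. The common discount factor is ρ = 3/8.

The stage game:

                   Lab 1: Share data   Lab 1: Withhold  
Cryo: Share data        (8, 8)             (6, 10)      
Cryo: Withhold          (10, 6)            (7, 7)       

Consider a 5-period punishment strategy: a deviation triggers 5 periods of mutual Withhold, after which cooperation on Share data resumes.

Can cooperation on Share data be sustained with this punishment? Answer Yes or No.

No

A one-shot deviation gives 10 now, then 7 for 5 periods, then back to 8.
Gain from deviating: (10−8) today; loss: (8−7) in each of the next 5 periods.
No-deviation condition: (8−7)(ρ+…+ρ^5) ≥ 10−8, i.e. ρ+…+ρ^5 ≥ 2.
At ρ = 3/8: ρ+…+ρ^5 = 0.5956 < 2.0000.
So cooperation is not sustainable.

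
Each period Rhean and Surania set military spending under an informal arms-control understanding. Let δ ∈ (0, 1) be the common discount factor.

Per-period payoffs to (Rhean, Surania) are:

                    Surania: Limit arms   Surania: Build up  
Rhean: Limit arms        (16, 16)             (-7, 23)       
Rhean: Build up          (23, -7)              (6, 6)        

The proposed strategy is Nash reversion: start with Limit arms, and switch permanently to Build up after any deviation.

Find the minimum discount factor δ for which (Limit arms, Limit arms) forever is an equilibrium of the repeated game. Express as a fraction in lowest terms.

7/17

16/(1−δ) ≥ 23 + 6δ/(1−δ)
16 ≥ 23 − 17δ
δ ≥ 7/17.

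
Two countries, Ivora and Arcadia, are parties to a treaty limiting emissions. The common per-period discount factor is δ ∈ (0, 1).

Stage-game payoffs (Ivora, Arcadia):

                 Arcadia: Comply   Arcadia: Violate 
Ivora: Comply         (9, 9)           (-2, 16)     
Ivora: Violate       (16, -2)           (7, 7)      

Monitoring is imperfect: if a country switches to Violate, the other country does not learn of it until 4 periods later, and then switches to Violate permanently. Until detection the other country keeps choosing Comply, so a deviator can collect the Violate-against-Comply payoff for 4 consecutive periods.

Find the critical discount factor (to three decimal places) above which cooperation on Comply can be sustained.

A deviator earns 16 for 4 periods, then 7 forever; cooperating earns 9 forever. Multiplying the IC by (1−δ):
9 ≥ 16(1−δ^4) + 7δ^4, so 9·δ^4 ≥ 7 and δ^4 ≥ 7/9.
δ ≥ (7/9)^(1/4) ≈ 0.939.

0.939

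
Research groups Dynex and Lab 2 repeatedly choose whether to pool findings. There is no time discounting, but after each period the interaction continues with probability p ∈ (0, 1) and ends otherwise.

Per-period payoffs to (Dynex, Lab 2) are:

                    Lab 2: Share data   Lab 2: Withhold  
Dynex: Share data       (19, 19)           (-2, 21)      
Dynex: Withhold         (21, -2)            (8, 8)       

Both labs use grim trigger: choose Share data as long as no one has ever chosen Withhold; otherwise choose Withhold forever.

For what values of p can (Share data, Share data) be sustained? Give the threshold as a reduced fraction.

Expected cooperation value is 19 + p·19 + p²·19 + … = 19/(1−p); deviation gives 21 + p·8/(1−p).
19 ≥ 21(1−p) + 8p ⇒ 13p ≥ 2 ⇒ p ≥ 2/13.

2/13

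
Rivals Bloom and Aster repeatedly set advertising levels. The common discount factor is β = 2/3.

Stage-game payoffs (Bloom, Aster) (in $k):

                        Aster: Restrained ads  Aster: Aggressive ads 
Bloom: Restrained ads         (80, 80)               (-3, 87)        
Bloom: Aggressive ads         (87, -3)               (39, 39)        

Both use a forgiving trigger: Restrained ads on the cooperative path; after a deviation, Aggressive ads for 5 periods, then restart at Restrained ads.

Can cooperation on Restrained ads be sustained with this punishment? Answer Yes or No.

Yes

IC: β+…+β^5 ≥ (87−80)/(80−39) = 7/41.
At β = 2/3: partial sum = 1.7366 ≥ 0.1707. Cooperation sustainable.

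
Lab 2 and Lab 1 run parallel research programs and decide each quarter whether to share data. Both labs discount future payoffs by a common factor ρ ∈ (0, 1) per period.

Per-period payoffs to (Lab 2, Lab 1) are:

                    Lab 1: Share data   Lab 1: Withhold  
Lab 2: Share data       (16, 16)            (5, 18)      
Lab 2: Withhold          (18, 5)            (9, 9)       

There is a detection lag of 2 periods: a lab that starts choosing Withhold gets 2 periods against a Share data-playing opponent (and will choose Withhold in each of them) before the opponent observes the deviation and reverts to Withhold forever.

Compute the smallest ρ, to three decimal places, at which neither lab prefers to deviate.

0.471

A deviator earns 18 for 2 periods, then 9 forever; cooperating earns 16 forever. Multiplying the IC by (1−ρ):
16 ≥ 18(1−ρ^2) + 9ρ^2, so 9·ρ^2 ≥ 2 and ρ^2 ≥ 2/9.
ρ ≥ (2/9)^(1/2) ≈ 0.471.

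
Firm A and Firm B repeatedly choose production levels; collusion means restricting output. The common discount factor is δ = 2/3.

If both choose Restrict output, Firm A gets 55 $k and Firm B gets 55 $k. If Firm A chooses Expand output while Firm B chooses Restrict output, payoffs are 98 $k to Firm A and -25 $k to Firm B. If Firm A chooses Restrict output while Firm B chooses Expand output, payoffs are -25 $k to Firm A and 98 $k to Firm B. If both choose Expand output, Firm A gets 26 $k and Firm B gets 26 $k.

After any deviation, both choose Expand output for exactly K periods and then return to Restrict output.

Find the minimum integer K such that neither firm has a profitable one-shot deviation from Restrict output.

4

IC: δ(1−δ^K)/(1−δ) ≥ (98−55)/(55−26) = 43/29.
With δ = 2/3: need 1 − δ^K ≥ 43/29·(1−2/3)/(2/3), i.e. δ^K ≤ 0.2586.
Since (2/3)^3 = 0.2963 and (2/3)^4 = 0.1975, the smallest such K is 4.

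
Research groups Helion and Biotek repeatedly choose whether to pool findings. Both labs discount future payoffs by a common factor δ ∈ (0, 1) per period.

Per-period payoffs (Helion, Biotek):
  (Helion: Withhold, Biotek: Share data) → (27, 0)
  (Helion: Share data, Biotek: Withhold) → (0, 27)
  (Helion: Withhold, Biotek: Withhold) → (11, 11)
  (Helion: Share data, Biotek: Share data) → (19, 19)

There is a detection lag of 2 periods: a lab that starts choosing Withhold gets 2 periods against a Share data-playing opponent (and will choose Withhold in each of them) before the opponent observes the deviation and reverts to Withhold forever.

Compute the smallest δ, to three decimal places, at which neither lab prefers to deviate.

Deviating for the 2 undetected periods gains 27−19 = 8 per period over cooperation, then loses 19−11 = 8 per period forever once punishment starts.
Gain: 8(1 + δ + … + δ^1); loss: 8·δ^2/(1−δ).
No profitable deviation ⇔ 8(1−δ^2) ≤ 8·δ^2, i.e. δ^2 ≥ 8/(8+8) = 1/2.
Hence δ ≥ (1/2)^(1/2) ≈ 0.707.

0.707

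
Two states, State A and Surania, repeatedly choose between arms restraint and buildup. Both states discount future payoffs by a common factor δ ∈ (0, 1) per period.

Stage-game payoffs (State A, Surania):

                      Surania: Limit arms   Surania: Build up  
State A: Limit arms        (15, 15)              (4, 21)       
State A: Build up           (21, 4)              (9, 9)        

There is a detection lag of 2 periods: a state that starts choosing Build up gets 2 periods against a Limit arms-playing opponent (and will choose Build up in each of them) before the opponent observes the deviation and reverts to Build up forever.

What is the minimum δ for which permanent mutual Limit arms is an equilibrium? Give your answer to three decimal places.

A deviator earns 21 for 2 periods, then 9 forever; cooperating earns 15 forever. Multiplying the IC by (1−δ):
15 ≥ 21(1−δ^2) + 9δ^2, so 12·δ^2 ≥ 6 and δ^2 ≥ 1/2.
δ ≥ (1/2)^(1/2) ≈ 0.707.

0.707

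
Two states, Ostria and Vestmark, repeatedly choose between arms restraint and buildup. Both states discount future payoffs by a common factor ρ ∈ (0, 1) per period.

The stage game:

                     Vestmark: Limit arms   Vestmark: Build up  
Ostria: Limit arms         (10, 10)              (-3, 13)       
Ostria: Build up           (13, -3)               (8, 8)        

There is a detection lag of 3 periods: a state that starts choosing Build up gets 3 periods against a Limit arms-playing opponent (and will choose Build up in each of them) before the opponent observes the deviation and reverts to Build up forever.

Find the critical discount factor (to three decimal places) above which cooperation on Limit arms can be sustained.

0.843

A deviator earns 13 for 3 periods, then 8 forever; cooperating earns 10 forever. Multiplying the IC by (1−ρ):
10 ≥ 13(1−ρ^3) + 8ρ^3, so 5·ρ^3 ≥ 3 and ρ^3 ≥ 3/5.
ρ ≥ (3/5)^(1/3) ≈ 0.843.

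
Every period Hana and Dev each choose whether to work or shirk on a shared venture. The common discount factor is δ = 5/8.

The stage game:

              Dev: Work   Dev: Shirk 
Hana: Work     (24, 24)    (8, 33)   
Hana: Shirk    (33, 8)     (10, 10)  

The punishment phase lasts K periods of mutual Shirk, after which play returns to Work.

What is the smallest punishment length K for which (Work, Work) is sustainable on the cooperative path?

2

IC: δ(1−δ^K)/(1−δ) ≥ (33−24)/(24−10) = 9/14.
With δ = 5/8: need 1 − δ^K ≥ 9/14·(1−5/8)/(5/8), i.e. δ^K ≤ 0.6143.
Since (5/8)^1 = 0.6250 and (5/8)^2 = 0.3906, the smallest such K is 2.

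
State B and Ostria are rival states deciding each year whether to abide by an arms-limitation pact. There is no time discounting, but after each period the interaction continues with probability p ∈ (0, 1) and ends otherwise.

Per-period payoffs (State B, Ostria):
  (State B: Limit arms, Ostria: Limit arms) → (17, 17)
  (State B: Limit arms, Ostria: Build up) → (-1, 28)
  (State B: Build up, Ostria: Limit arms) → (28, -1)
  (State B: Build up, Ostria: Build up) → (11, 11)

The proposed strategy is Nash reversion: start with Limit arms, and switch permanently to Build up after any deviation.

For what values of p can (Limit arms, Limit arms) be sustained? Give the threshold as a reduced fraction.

With no time discounting, the continuation probability p plays the role of the discount factor.
Grim-trigger IC: 17/(1−p) ≥ 28 + 11p/(1−p) ⇒ p ≥ (28−17)/(28−11) = 11/17.

11/17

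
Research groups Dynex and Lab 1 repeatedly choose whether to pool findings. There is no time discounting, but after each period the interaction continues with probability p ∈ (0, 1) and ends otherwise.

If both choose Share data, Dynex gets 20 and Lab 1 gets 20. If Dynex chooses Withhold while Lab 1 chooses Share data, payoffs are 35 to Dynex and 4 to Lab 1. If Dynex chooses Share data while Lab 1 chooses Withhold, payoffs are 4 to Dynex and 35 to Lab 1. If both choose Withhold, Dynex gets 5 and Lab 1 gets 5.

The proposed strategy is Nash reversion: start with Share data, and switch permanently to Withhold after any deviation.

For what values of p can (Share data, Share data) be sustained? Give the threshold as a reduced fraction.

1/2

With no time discounting, the continuation probability p plays the role of the discount factor.
Grim-trigger IC: 20/(1−p) ≥ 35 + 5p/(1−p) ⇒ p ≥ (35−20)/(35−5) = 1/2.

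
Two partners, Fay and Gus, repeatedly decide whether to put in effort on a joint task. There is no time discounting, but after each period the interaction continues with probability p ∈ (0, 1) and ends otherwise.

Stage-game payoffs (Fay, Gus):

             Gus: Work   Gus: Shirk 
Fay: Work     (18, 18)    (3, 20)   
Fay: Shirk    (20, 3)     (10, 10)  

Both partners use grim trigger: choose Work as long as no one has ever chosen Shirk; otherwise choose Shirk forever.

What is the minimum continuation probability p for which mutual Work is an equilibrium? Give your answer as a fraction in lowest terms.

Expected cooperation value is 18 + p·18 + p²·18 + … = 18/(1−p); deviation gives 20 + p·10/(1−p).
18 ≥ 20(1−p) + 10p ⇒ 10p ≥ 2 ⇒ p ≥ 2/10 = 1/5.

1/5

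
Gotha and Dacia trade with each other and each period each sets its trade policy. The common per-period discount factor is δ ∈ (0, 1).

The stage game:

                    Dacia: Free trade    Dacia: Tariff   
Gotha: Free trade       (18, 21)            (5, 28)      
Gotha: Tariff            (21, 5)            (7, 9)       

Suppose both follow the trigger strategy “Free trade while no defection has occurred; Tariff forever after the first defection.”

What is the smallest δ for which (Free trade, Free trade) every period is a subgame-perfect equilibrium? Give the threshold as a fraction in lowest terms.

For Gotha: deviation gain 21−18 = 3, per-period punishment loss 18−7 = 11. IC gives δ ≥ 3/14.
For Dacia: gain 7, loss 12 per period, so δ ≥ 7/19.
The tighter constraint is Dacia's, so cooperation needs δ ≥ 7/19.

7/19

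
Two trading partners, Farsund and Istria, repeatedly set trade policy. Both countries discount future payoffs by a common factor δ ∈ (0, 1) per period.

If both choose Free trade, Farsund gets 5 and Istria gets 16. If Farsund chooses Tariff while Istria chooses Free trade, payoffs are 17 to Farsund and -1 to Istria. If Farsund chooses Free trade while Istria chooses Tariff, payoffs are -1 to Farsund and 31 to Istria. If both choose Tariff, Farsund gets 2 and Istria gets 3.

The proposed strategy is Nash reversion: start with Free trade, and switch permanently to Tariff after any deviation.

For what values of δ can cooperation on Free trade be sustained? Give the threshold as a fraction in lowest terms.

4/5

Farsund's threshold: (17−5)/(17−2) = 4/5.
Istria's threshold: (31−16)/(31−3) = 15/28.
4/5 > 15/28, so Farsund binds and δ* = 4/5.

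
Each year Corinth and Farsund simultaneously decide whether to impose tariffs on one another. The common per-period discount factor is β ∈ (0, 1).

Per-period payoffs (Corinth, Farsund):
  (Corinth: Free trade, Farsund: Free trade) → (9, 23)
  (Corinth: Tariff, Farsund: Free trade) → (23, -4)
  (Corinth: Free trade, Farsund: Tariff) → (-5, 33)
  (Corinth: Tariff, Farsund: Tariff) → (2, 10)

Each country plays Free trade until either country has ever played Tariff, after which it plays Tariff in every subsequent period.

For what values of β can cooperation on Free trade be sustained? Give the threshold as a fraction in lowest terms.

2/3

Corinth: cooperation gives 9 each period; deviation gives 23 once then 2 forever.
  9/(1−β) ≥ 23 + 2β/(1−β) ⇒ β ≥ 14/21 = 2/3.
Farsund: cooperation gives 23 each period; deviation gives 33 once then 10 forever.
  β ≥ 10/23.
Both must hold, so the binding constraint is Corinth's: β ≥ 2/3.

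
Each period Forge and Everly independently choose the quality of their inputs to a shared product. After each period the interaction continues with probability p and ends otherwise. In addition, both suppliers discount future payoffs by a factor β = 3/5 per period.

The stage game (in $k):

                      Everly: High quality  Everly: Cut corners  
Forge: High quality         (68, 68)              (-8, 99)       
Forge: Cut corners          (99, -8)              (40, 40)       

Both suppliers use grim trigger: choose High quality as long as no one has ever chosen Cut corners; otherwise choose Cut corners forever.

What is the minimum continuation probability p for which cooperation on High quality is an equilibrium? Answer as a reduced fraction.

Expected continuation weight on next period's payoff is β·p = 3/5·p, which plays the role of the discount factor.
Cooperation requires 3/5·p ≥ (99−68)/(99−40) = 31/59, hence p ≥ 155/177.

155/177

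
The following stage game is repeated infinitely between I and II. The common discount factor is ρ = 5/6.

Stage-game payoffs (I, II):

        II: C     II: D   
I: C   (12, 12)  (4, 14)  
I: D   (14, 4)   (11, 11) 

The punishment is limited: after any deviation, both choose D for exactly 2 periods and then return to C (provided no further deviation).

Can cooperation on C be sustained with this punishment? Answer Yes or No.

Comparing payoff streams over the 3 periods until play realigns: cooperate → 12(1+ρ+…+ρ^2); deviate → 14 + 11(ρ+…+ρ^2).
Cooperation is sustained iff (12−11)(ρ+…+ρ^2) ≥ 14−12.
ρ+…+ρ^2 = 5/6·(1−(5/6)^2)/(1−5/6) = 1.5278, and (14−12)/(12−11) = 2.0000.
1.5278 < 2.0000, so cooperation is not sustainable.

No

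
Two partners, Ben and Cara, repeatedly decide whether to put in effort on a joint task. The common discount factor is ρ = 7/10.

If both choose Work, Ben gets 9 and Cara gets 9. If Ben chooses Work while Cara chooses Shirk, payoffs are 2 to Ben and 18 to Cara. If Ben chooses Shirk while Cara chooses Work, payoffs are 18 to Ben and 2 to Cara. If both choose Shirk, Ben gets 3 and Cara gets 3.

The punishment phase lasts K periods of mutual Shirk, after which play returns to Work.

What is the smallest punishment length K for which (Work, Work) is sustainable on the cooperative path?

3

IC: ρ(1−ρ^K)/(1−ρ) ≥ (18−9)/(9−3) = 3/2.
With ρ = 7/10: need 1 − ρ^K ≥ 3/2·(1−7/10)/(7/10), i.e. ρ^K ≤ 0.3571.
Since (7/10)^2 = 0.4900 and (7/10)^3 = 0.3430, the smallest such K is 3.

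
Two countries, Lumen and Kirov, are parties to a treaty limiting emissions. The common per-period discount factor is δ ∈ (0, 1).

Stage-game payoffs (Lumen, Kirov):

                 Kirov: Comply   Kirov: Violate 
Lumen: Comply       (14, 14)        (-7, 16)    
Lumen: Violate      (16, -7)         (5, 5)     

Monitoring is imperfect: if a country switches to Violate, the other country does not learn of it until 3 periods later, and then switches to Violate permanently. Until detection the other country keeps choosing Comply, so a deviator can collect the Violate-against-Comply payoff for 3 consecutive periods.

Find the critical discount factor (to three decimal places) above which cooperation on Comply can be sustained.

0.567

Deviating for the 3 undetected periods gains 16−14 = 2 per period over cooperation, then loses 14−5 = 9 per period forever once punishment starts.
Gain: 2(1 + δ + … + δ^2); loss: 9·δ^3/(1−δ).
No profitable deviation ⇔ 2(1−δ^3) ≤ 9·δ^3, i.e. δ^3 ≥ 2/(2+9) = 2/11.
Hence δ ≥ (2/11)^(1/3) ≈ 0.567.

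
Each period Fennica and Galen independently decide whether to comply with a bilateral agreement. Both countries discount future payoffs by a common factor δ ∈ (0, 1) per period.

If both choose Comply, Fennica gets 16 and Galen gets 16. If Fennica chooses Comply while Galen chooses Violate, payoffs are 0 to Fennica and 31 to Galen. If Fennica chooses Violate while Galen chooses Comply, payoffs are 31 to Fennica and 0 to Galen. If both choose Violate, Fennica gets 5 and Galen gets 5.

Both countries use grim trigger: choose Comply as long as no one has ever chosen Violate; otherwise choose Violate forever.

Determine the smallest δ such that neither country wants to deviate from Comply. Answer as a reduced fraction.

15/26

Under grim trigger the critical discount factor is (T−C)/(T−P) with T = 31, C = 16, P = 5.
δ* = (31−16)/(31−5) = 15/26.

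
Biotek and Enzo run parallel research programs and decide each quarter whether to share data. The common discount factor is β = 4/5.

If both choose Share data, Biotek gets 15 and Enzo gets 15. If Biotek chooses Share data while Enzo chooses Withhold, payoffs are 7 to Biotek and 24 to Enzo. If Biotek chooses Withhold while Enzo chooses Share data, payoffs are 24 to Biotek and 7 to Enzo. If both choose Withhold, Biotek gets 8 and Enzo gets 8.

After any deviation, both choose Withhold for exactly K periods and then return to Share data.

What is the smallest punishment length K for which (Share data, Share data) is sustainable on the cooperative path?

2

Need Σ_{k=1}^{K} β^k ≥ (24−15)/(15−8) = 1.2857 at β = 4/5.
At K = 1 the sum is 0.8000 < 1.2857; at K = 2 it is 1.4400 ≥ 1.2857.
So the minimum punishment length is K = 2.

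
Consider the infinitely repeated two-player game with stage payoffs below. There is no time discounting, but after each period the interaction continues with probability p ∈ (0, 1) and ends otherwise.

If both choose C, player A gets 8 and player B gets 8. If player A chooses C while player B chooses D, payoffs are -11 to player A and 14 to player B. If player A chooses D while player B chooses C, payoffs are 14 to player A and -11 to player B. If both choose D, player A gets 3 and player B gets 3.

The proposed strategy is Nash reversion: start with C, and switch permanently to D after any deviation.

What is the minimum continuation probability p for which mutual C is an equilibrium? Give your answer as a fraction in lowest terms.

Expected cooperation value is 8 + p·8 + p²·8 + … = 8/(1−p); deviation gives 14 + p·3/(1−p).
8 ≥ 14(1−p) + 3p ⇒ 11p ≥ 6 ⇒ p ≥ 6/11.

6/11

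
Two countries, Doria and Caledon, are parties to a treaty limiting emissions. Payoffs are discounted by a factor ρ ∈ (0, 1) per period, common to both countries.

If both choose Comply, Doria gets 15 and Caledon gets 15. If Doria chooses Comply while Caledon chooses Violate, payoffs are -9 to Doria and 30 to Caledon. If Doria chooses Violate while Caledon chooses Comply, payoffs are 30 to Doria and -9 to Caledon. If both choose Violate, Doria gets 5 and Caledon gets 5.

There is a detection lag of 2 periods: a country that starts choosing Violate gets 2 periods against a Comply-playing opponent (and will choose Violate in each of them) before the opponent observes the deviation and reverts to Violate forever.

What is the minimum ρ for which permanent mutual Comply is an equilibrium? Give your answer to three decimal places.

0.775

The best deviation is to choose Violate for all 2 undetected periods, earning 30 each, then 5 forever once detected.
Deviation value: 30(1−ρ^2)/(1−ρ) + 5ρ^2/(1−ρ); cooperation value: 15/(1−ρ).
IC: 15 ≥ 30(1−ρ^2) + 5ρ^2 = 30 − 25ρ^2.
So ρ^2 ≥ 15/25 = 3/5, giving ρ ≥ (3/5)^(1/2) ≈ 0.775.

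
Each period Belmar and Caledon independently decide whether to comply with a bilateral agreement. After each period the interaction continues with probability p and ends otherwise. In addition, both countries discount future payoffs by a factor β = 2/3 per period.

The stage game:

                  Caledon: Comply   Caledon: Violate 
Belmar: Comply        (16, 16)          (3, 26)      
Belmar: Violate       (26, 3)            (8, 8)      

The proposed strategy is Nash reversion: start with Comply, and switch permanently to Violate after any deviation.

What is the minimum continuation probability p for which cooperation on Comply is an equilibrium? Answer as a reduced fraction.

Expected continuation weight on next period's payoff is β·p = 2/3·p, which plays the role of the discount factor.
Cooperation requires 2/3·p ≥ (26−16)/(26−8) = 5/9, hence p ≥ 5/6.

5/6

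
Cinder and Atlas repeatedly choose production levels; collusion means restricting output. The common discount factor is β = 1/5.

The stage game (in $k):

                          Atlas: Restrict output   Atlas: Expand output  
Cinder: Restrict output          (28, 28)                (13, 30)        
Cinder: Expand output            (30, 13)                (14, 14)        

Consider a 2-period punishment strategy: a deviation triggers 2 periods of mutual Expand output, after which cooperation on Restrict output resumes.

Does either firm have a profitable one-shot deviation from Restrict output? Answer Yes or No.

No

A one-shot deviation gives 30 now, then 14 for 2 periods, then back to 28.
Gain from deviating: (30−28) today; loss: (28−14) in each of the next 2 periods.
No-deviation condition: (28−14)(β+…+β^2) ≥ 30−28, i.e. β+…+β^2 ≥ 1/7.
At β = 1/5: β+…+β^2 = 0.2400 ≥ 0.1429.
So cooperation is sustainable.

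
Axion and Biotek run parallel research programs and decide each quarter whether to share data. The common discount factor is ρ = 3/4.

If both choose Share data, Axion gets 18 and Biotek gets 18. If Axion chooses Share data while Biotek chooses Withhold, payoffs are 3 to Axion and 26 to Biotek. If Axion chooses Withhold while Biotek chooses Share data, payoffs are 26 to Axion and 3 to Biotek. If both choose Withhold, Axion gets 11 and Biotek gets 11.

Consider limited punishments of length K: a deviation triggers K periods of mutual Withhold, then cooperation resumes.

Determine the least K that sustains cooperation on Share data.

Need Σ_{k=1}^{K} ρ^k ≥ (26−18)/(18−11) = 1.1429 at ρ = 3/4.
At K = 1 the sum is 0.7500 < 1.1429; at K = 2 it is 1.3125 ≥ 1.1429.
So the minimum punishment length is K = 2.

2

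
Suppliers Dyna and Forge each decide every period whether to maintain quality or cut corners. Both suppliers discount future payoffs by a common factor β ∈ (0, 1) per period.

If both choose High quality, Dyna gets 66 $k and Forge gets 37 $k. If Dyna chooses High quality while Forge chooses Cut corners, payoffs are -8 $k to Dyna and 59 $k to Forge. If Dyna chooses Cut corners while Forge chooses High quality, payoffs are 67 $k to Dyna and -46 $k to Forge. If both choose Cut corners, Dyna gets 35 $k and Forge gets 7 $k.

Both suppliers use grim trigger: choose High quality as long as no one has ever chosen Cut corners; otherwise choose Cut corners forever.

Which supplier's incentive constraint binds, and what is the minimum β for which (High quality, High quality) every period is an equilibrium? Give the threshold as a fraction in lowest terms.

Forge; β ≥ 11/26

For Dyna: deviation gain 67−66 = 1, per-period punishment loss 66−35 = 31. IC gives β ≥ 1/32.
For Forge: gain 22, loss 30 per period, so β ≥ 22/52 = 11/26.
The tighter constraint is Forge's, so cooperation needs β ≥ 11/26.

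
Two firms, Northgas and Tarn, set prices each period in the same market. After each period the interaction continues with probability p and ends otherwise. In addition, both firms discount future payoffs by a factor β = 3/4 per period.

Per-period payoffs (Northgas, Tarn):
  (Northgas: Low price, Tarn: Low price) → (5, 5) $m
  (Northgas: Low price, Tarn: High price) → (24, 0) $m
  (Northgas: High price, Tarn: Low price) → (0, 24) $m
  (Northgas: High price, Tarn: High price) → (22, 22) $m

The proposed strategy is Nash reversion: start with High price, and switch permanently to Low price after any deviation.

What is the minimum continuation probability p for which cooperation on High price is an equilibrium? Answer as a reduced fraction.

8/57

Expected continuation weight on next period's payoff is β·p = 3/4·p, which plays the role of the discount factor.
Cooperation requires 3/4·p ≥ (24−22)/(24−5) = 2/19, hence p ≥ 8/57.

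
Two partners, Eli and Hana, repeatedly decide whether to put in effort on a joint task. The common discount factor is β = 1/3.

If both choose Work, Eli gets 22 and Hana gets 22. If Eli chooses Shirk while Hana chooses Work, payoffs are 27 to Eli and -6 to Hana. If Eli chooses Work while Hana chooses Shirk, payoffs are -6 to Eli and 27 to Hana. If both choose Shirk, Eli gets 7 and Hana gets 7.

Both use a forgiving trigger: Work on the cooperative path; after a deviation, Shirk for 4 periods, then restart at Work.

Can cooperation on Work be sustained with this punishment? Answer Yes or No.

A one-shot deviation gives 27 now, then 7 for 4 periods, then back to 22.
Gain from deviating: (27−22) today; loss: (22−7) in each of the next 4 periods.
No-deviation condition: (22−7)(β+…+β^4) ≥ 27−22, i.e. β+…+β^4 ≥ 1/3.
At β = 1/3: β+…+β^4 = 0.4938 ≥ 0.3333.
So cooperation is sustainable.

Yes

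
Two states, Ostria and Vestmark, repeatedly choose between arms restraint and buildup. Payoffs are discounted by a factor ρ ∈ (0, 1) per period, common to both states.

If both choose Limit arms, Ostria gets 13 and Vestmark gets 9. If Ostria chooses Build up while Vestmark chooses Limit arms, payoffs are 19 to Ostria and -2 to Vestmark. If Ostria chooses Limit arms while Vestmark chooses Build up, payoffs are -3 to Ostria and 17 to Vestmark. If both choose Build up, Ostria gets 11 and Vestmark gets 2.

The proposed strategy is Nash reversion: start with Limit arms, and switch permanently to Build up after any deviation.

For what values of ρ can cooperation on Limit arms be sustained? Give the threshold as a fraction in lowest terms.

For Ostria: deviation gain 19−13 = 6, per-period punishment loss 13−11 = 2. IC gives ρ ≥ 6/8 = 3/4.
For Vestmark: gain 8, loss 7 per period, so ρ ≥ 8/15.
The tighter constraint is Ostria's, so cooperation needs ρ ≥ 3/4.

3/4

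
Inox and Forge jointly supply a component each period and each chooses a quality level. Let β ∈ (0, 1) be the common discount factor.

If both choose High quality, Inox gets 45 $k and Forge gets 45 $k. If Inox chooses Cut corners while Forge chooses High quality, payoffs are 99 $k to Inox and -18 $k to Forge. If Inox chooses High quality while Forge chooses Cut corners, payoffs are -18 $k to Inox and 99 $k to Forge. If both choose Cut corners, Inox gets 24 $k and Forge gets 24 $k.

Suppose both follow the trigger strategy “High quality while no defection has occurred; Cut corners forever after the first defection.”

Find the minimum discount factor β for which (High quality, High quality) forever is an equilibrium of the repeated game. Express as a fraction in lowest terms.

18/25

Cooperation forever yields 45 each period: 45/(1−β).
Deviating yields 99 once, then 24 forever: 99 + 24β/(1−β).
No profitable deviation requires 45/(1−β) ≥ 99 + 24β/(1−β).
Multiplying by (1−β): 45 ≥ 99(1−β) + 24β = 99 − 75β.
So 75β ≥ 54, i.e. β ≥ 54/75 = 18/25.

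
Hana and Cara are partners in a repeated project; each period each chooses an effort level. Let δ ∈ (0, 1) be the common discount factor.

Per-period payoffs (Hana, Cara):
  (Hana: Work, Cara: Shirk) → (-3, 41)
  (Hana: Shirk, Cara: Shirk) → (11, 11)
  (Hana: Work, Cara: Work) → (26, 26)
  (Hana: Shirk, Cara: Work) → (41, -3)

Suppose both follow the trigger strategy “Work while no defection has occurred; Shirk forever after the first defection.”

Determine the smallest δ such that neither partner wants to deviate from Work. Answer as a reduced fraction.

1/2

Under grim trigger the critical discount factor is (T−C)/(T−P) with T = 41, C = 26, P = 11.
δ* = (41−26)/(41−11) = 15/30 = 1/2.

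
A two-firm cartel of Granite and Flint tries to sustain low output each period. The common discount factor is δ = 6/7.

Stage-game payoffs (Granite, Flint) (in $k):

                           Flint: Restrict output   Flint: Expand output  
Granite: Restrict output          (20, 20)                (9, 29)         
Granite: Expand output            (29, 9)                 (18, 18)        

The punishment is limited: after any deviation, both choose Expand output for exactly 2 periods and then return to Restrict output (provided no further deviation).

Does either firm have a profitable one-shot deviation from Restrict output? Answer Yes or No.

Comparing payoff streams over the 3 periods until play realigns: cooperate → 20(1+δ+…+δ^2); deviate → 29 + 18(δ+…+δ^2).
Cooperation is sustained iff (20−18)(δ+…+δ^2) ≥ 29−20.
δ+…+δ^2 = 6/7·(1−(6/7)^2)/(1−6/7) = 1.5918, and (29−20)/(20−18) = 4.5000.
1.5918 < 4.5000, so cooperation is not sustainable.

Yes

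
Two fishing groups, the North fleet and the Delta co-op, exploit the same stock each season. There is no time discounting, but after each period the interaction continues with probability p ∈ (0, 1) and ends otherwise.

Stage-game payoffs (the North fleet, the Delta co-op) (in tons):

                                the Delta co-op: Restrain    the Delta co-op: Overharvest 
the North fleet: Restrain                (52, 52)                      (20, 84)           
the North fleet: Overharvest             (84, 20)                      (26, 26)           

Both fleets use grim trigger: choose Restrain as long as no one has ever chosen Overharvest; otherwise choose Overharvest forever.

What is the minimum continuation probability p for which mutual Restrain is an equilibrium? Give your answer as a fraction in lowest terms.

Expected cooperation value is 52 + p·52 + p²·52 + … = 52/(1−p); deviation gives 84 + p·26/(1−p).
52 ≥ 84(1−p) + 26p ⇒ 58p ≥ 32 ⇒ p ≥ 32/58 = 16/29.

16/29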